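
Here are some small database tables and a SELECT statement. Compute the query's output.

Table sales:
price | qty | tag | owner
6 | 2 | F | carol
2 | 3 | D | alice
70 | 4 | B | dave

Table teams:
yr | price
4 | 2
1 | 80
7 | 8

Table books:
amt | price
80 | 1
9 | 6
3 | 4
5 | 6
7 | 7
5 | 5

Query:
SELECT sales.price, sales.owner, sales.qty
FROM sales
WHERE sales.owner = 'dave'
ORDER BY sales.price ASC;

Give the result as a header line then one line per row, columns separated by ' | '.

After WHERE (1 rows):
sales.price | sales.qty | sales.tag | sales.owner
70 | 4 | B | dave
After SELECT (1 rows):
sales.price | sales.owner | sales.qty
70 | dave | 4
After ORDER BY (1 rows):
sales.price | sales.owner | sales.qty
70 | dave | 4

== RESULT ==
sales.price | sales.owner | sales.qty
70 | dave | 4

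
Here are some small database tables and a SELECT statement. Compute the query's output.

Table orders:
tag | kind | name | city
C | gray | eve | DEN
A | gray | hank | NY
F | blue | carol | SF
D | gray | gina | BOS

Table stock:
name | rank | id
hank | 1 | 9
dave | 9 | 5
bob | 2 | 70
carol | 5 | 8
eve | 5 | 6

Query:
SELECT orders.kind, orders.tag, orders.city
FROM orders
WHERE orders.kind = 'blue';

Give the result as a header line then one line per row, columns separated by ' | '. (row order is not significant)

After WHERE (1 rows):
orders.tag | orders.kind | orders.name | orders.city
F | blue | carol | SF
After SELECT (1 rows):
orders.kind | orders.tag | orders.city
blue | F | SF

== RESULT ==
orders.kind | orders.tag | orders.city
blue | F | SF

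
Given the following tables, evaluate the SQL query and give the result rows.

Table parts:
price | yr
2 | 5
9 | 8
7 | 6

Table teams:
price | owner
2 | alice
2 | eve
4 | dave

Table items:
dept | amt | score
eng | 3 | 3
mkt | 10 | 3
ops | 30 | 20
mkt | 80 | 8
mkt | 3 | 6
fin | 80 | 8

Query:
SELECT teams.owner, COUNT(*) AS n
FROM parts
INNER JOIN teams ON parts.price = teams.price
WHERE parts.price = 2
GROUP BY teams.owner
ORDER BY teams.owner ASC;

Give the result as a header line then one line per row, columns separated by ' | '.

== RESULT ==
teams.owner | n
alice | 1
eve | 1

Derivation:
After JOIN teams (2 rows):
parts.price | parts.yr | teams.price | teams.owner
2 | 5 | 2 | alice
2 | 5 | 2 | eve
After WHERE (2 rows):
parts.price | parts.yr | teams.price | teams.owner
2 | 5 | 2 | alice
2 | 5 | 2 | eve
After GROUP BY (2 rows):
teams.owner | n
alice | 1
eve | 1
After ORDER BY (2 rows):
teams.owner | n
alice | 1
eve | 1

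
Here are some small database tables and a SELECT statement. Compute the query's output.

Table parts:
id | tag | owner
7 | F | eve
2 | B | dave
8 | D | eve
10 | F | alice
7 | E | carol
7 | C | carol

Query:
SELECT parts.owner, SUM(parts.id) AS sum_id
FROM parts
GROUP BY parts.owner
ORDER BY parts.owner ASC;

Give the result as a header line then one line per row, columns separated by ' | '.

== RESULT ==
parts.owner | sum_id
alice | 10
carol | 14
dave | 2
eve | 15

Derivation:
After GROUP BY (4 rows):
parts.owner | sum_id
eve | 15
dave | 2
alice | 10
carol | 14
After ORDER BY (4 rows):
parts.owner | sum_id
alice | 10
carol | 14
dave | 2
eve | 15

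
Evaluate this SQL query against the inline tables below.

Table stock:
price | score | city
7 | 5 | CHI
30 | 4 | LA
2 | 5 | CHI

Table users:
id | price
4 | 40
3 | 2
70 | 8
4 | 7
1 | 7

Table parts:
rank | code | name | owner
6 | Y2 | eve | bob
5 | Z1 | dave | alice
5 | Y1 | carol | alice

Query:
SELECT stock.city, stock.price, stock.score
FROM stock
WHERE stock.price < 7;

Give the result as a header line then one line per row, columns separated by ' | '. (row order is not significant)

== RESULT ==
stock.city | stock.price | stock.score
CHI | 2 | 5

Derivation:
After WHERE (1 rows):
stock.price | stock.score | stock.city
2 | 5 | CHI
After SELECT (1 rows):
stock.city | stock.price | stock.score
CHI | 2 | 5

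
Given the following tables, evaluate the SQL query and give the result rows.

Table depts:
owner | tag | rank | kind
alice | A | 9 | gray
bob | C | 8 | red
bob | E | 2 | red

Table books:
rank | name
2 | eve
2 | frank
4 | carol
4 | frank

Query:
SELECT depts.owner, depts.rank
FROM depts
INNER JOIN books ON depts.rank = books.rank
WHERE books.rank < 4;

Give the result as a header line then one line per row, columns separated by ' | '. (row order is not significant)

After JOIN books (2 rows):
depts.owner | depts.tag | depts.rank | depts.kind | books.rank | books.name
bob | E | 2 | red | 2 | eve
bob | E | 2 | red | 2 | frank
After WHERE (2 rows):
depts.owner | depts.tag | depts.rank | depts.kind | books.rank | books.name
bob | E | 2 | red | 2 | eve
bob | E | 2 | red | 2 | frank
After SELECT (2 rows):
depts.owner | depts.rank
bob | 2
bob | 2

== RESULT ==
depts.owner | depts.rank
bob | 2
bob | 2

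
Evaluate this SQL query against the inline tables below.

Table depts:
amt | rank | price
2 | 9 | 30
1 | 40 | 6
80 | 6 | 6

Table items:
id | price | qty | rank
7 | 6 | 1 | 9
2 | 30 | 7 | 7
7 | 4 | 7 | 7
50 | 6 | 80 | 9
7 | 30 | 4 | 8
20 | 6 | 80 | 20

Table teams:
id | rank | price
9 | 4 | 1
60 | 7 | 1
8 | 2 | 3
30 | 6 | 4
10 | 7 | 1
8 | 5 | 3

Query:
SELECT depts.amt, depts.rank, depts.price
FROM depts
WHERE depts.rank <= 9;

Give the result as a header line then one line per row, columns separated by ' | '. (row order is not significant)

== RESULT ==
depts.amt | depts.rank | depts.price
2 | 9 | 30
80 | 6 | 6

Derivation:
After WHERE (2 rows):
depts.amt | depts.rank | depts.price
2 | 9 | 30
80 | 6 | 6
After SELECT (2 rows):
depts.amt | depts.rank | depts.price
2 | 9 | 30
80 | 6 | 6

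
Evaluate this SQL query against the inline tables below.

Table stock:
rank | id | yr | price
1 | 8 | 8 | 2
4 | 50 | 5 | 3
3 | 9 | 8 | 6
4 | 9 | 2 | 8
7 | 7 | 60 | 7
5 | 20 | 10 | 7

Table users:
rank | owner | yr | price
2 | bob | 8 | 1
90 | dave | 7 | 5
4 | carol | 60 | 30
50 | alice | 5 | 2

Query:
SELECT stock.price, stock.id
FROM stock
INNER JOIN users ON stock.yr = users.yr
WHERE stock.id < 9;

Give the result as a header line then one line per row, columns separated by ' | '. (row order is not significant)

== RESULT ==
stock.price | stock.id
2 | 8
7 | 7

Derivation:
After JOIN users (4 rows):
stock.rank | stock.id | stock.yr | stock.price | users.rank | users.owner | users.yr | users.price
1 | 8 | 8 | 2 | 2 | bob | 8 | 1
4 | 50 | 5 | 3 | 50 | alice | 5 | 2
3 | 9 | 8 | 6 | 2 | bob | 8 | 1
7 | 7 | 60 | 7 | 4 | carol | 60 | 30
After WHERE (2 rows):
stock.rank | stock.id | stock.yr | stock.price | users.rank | users.owner | users.yr | users.price
1 | 8 | 8 | 2 | 2 | bob | 8 | 1
7 | 7 | 60 | 7 | 4 | carol | 60 | 30
After SELECT (2 rows):
stock.price | stock.id
2 | 8
7 | 7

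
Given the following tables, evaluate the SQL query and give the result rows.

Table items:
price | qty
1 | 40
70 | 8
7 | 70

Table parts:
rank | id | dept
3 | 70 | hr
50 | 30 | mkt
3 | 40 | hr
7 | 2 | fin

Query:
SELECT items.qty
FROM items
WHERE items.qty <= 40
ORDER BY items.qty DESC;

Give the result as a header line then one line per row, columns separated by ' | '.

After WHERE (2 rows):
items.price | items.qty
1 | 40
70 | 8
After SELECT (2 rows):
items.qty
40
8
After ORDER BY (2 rows):
items.qty
40
8

== RESULT ==
items.qty
40
8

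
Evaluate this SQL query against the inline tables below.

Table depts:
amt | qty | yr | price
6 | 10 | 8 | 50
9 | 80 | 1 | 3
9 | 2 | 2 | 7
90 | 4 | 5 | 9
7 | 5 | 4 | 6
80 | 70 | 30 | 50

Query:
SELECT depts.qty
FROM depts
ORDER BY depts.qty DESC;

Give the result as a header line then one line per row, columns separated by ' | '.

After SELECT (6 rows):
depts.qty
10
80
2
4
5
70
After ORDER BY (6 rows):
depts.qty
80
70
10
5
4
2

== RESULT ==
depts.qty
80
70
10
5
4
2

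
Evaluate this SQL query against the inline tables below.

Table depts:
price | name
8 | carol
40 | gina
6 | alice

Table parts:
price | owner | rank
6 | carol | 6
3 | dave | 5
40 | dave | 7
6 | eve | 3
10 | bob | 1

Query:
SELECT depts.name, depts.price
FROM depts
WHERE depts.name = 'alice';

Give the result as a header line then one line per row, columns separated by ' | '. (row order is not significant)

== RESULT ==
depts.name | depts.price
alice | 6

Derivation:
After WHERE (1 rows):
depts.price | depts.name
6 | alice
After SELECT (1 rows):
depts.name | depts.price
alice | 6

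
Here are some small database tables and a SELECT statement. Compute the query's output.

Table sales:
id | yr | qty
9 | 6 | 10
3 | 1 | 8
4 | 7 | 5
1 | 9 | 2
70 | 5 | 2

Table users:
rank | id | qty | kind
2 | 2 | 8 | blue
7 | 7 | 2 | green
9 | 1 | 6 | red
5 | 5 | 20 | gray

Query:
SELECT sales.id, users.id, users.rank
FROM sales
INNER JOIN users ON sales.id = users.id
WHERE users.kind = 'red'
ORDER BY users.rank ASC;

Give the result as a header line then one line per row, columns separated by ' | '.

After JOIN users (1 rows):
sales.id | sales.yr | sales.qty | users.rank | users.id | users.qty | users.kind
1 | 9 | 2 | 9 | 1 | 6 | red
After WHERE (1 rows):
sales.id | sales.yr | sales.qty | users.rank | users.id | users.qty | users.kind
1 | 9 | 2 | 9 | 1 | 6 | red
After SELECT (1 rows):
sales.id | users.id | users.rank
1 | 1 | 9
After ORDER BY (1 rows):
sales.id | users.id | users.rank
1 | 1 | 9

== RESULT ==
sales.id | users.id | users.rank
1 | 1 | 9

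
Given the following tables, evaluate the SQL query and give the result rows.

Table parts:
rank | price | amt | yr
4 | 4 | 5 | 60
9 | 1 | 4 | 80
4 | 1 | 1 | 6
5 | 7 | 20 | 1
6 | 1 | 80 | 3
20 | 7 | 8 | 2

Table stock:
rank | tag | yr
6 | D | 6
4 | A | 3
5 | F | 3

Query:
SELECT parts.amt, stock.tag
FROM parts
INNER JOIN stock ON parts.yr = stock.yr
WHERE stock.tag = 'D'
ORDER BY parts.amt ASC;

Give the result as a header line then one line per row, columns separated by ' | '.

== RESULT ==
parts.amt | stock.tag
1 | D

Derivation:
After JOIN stock (3 rows):
parts.rank | parts.price | parts.amt | parts.yr | stock.rank | stock.tag | stock.yr
4 | 1 | 1 | 6 | 6 | D | 6
6 | 1 | 80 | 3 | 4 | A | 3
6 | 1 | 80 | 3 | 5 | F | 3
After WHERE (1 rows):
parts.rank | parts.price | parts.amt | parts.yr | stock.rank | stock.tag | stock.yr
4 | 1 | 1 | 6 | 6 | D | 6
After SELECT (1 rows):
parts.amt | stock.tag
1 | D
After ORDER BY (1 rows):
parts.amt | stock.tag
1 | D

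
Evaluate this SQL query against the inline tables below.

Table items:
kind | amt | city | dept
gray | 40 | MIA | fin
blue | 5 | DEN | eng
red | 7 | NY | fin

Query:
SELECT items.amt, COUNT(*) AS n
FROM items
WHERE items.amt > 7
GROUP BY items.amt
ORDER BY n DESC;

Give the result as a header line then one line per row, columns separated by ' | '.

== RESULT ==
items.amt | n
40 | 1

Derivation:
After WHERE (1 rows):
items.kind | items.amt | items.city | items.dept
gray | 40 | MIA | fin
After GROUP BY (1 rows):
items.amt | n
40 | 1
After ORDER BY (1 rows):
items.amt | n
40 | 1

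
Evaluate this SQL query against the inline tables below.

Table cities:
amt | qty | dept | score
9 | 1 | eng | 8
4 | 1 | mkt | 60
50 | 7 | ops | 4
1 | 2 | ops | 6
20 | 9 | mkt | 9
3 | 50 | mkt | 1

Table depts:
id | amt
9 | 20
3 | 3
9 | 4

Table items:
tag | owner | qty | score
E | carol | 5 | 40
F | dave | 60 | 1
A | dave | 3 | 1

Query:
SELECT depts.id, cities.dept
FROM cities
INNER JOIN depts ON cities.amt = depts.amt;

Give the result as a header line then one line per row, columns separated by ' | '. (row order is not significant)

After JOIN depts (3 rows):
cities.amt | cities.qty | cities.dept | cities.score | depts.id | depts.amt
4 | 1 | mkt | 60 | 9 | 4
20 | 9 | mkt | 9 | 9 | 20
3 | 50 | mkt | 1 | 3 | 3
After SELECT (3 rows):
depts.id | cities.dept
9 | mkt
9 | mkt
3 | mkt

== RESULT ==
depts.id | cities.dept
9 | mkt
9 | mkt
3 | mkt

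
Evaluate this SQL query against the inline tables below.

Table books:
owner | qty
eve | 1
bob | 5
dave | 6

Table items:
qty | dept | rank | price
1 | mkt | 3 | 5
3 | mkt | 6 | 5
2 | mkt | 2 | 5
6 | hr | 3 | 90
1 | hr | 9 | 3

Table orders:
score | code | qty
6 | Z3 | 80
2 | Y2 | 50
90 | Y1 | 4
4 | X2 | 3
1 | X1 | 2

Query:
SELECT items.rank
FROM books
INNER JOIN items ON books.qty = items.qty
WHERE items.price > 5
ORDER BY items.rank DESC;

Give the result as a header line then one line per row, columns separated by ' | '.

== RESULT ==
items.rank
3

Derivation:
After JOIN items (3 rows):
books.owner | books.qty | items.qty | items.dept | items.rank | items.price
eve | 1 | 1 | mkt | 3 | 5
eve | 1 | 1 | hr | 9 | 3
dave | 6 | 6 | hr | 3 | 90
After WHERE (1 rows):
books.owner | books.qty | items.qty | items.dept | items.rank | items.price
dave | 6 | 6 | hr | 3 | 90
After SELECT (1 rows):
items.rank
3
After ORDER BY (1 rows):
items.rank
3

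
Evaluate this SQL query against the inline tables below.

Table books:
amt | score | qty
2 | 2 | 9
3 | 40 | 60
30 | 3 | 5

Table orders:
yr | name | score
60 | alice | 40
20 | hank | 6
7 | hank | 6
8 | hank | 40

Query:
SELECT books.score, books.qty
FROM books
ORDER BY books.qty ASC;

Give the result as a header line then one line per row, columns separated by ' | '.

After SELECT (3 rows):
books.score | books.qty
2 | 9
40 | 60
3 | 5
After ORDER BY (3 rows):
books.score | books.qty
3 | 5
2 | 9
40 | 60

== RESULT ==
books.score | books.qty
3 | 5
2 | 9
40 | 60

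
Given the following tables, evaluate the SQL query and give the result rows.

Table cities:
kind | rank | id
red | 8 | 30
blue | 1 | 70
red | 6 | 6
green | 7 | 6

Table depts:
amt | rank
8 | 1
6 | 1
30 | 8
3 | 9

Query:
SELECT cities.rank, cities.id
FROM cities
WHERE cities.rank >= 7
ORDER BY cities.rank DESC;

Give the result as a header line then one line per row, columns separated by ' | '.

After WHERE (2 rows):
cities.kind | cities.rank | cities.id
red | 8 | 30
green | 7 | 6
After SELECT (2 rows):
cities.rank | cities.id
8 | 30
7 | 6
After ORDER BY (2 rows):
cities.rank | cities.id
8 | 30
7 | 6

== RESULT ==
cities.rank | cities.id
8 | 30
7 | 6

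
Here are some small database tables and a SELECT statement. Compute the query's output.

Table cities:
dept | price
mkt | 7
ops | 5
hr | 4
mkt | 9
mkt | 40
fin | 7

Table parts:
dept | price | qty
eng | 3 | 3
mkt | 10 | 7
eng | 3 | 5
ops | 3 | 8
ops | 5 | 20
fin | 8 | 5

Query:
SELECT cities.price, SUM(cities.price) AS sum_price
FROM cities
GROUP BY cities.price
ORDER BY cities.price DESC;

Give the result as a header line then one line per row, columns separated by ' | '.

== RESULT ==
cities.price | sum_price
40 | 40
9 | 9
7 | 14
5 | 5
4 | 4

Derivation:
After GROUP BY (5 rows):
cities.price | sum_price
7 | 14
5 | 5
4 | 4
9 | 9
40 | 40
After ORDER BY (5 rows):
cities.price | sum_price
40 | 40
9 | 9
7 | 14
5 | 5
4 | 4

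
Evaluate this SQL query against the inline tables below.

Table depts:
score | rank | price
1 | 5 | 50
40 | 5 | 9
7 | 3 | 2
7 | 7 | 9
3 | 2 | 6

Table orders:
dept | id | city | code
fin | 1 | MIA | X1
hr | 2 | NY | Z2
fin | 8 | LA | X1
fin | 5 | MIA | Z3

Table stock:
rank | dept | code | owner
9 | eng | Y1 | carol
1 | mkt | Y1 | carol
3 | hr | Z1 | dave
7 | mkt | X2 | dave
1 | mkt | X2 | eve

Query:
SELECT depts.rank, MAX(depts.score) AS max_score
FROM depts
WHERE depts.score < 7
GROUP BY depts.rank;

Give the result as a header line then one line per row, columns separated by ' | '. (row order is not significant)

== RESULT ==
depts.rank | max_score
5 | 1
2 | 3

Derivation:
After WHERE (2 rows):
depts.score | depts.rank | depts.price
1 | 5 | 50
3 | 2 | 6
After GROUP BY (2 rows):
depts.rank | max_score
5 | 1
2 | 3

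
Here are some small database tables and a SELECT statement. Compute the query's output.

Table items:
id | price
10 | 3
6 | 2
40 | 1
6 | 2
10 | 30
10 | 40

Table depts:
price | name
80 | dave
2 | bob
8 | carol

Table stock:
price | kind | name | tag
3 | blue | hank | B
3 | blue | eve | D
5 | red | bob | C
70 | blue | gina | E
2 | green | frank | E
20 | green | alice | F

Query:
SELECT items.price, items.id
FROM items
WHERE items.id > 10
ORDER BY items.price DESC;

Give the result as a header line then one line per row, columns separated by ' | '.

After WHERE (1 rows):
items.id | items.price
40 | 1
After SELECT (1 rows):
items.price | items.id
1 | 40
After ORDER BY (1 rows):
items.price | items.id
1 | 40

== RESULT ==
items.price | items.id
1 | 40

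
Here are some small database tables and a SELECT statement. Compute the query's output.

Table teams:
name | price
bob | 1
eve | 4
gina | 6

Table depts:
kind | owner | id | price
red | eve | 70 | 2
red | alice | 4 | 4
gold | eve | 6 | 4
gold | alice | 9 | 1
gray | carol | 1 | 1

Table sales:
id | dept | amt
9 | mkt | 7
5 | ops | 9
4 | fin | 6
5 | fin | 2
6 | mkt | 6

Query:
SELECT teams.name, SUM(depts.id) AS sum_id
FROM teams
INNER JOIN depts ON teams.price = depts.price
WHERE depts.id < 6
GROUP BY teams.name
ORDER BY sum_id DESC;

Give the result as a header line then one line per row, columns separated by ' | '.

== RESULT ==
teams.name | sum_id
eve | 4
bob | 1

Derivation:
After JOIN depts (4 rows):
teams.name | teams.price | depts.kind | depts.owner | depts.id | depts.price
bob | 1 | gold | alice | 9 | 1
bob | 1 | gray | carol | 1 | 1
eve | 4 | red | alice | 4 | 4
eve | 4 | gold | eve | 6 | 4
After WHERE (2 rows):
teams.name | teams.price | depts.kind | depts.owner | depts.id | depts.price
bob | 1 | gray | carol | 1 | 1
eve | 4 | red | alice | 4 | 4
After GROUP BY (2 rows):
teams.name | sum_id
bob | 1
eve | 4
After ORDER BY (2 rows):
teams.name | sum_id
eve | 4
bob | 1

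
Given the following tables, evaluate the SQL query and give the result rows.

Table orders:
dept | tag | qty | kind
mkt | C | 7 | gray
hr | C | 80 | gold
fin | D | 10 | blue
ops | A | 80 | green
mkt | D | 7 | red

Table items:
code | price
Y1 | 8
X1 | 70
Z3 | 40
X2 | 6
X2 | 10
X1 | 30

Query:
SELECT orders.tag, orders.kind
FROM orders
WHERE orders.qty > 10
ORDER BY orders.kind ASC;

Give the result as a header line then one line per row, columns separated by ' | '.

After WHERE (2 rows):
orders.dept | orders.tag | orders.qty | orders.kind
hr | C | 80 | gold
ops | A | 80 | green
After SELECT (2 rows):
orders.tag | orders.kind
C | gold
A | green
After ORDER BY (2 rows):
orders.tag | orders.kind
C | gold
A | green

== RESULT ==
orders.tag | orders.kind
C | gold
A | green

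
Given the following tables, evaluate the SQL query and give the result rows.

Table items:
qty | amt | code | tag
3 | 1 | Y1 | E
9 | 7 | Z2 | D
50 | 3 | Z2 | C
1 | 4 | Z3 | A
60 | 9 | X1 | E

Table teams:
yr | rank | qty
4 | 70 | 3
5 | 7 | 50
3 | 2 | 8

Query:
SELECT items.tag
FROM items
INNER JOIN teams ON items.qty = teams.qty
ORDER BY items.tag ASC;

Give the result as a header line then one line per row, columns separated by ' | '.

After JOIN teams (2 rows):
items.qty | items.amt | items.code | items.tag | teams.yr | teams.rank | teams.qty
3 | 1 | Y1 | E | 4 | 70 | 3
50 | 3 | Z2 | C | 5 | 7 | 50
After SELECT (2 rows):
items.tag
E
C
After ORDER BY (2 rows):
items.tag
C
E

== RESULT ==
items.tag
C
E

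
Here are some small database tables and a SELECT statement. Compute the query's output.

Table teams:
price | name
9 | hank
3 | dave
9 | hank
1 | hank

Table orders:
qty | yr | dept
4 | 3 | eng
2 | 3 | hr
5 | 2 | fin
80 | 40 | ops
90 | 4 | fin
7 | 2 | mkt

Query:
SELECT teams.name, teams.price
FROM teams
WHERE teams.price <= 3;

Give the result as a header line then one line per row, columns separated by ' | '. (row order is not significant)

== RESULT ==
teams.name | teams.price
dave | 3
hank | 1

Derivation:
After WHERE (2 rows):
teams.price | teams.name
3 | dave
1 | hank
After SELECT (2 rows):
teams.name | teams.price
dave | 3
hank | 1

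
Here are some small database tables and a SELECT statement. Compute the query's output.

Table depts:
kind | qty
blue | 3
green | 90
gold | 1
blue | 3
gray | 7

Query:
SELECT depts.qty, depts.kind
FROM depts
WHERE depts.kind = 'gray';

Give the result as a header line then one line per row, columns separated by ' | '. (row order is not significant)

After WHERE (1 rows):
depts.kind | depts.qty
gray | 7
After SELECT (1 rows):
depts.qty | depts.kind
7 | gray

== RESULT ==
depts.qty | depts.kind
7 | gray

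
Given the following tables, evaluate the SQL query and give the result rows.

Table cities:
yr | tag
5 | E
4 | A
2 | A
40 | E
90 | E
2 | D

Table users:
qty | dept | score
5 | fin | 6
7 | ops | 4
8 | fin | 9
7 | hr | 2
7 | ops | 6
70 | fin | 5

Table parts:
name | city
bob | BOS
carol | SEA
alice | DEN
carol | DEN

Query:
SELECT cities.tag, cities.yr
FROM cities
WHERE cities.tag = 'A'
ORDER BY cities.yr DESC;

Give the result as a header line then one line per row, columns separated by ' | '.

== RESULT ==
cities.tag | cities.yr
A | 4
A | 2

Derivation:
After WHERE (2 rows):
cities.yr | cities.tag
4 | A
2 | A
After SELECT (2 rows):
cities.tag | cities.yr
A | 4
A | 2
After ORDER BY (2 rows):
cities.tag | cities.yr
A | 4
A | 2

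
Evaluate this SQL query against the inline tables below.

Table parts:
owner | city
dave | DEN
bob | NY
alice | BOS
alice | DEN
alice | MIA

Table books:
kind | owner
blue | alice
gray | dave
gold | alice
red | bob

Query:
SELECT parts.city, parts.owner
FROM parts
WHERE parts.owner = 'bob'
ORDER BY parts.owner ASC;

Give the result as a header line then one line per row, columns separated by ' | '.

After WHERE (1 rows):
parts.owner | parts.city
bob | NY
After SELECT (1 rows):
parts.city | parts.owner
NY | bob
After ORDER BY (1 rows):
parts.city | parts.owner
NY | bob

== RESULT ==
parts.city | parts.owner
NY | bob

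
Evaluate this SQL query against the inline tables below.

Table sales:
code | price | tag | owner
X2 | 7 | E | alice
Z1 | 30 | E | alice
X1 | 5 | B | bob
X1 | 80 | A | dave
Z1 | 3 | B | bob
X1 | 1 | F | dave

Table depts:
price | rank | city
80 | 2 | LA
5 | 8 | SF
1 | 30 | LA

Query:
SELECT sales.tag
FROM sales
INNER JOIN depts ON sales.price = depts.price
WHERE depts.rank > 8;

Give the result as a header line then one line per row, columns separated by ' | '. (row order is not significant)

== RESULT ==
sales.tag
F

Derivation:
After JOIN depts (3 rows):
sales.code | sales.price | sales.tag | sales.owner | depts.price | depts.rank | depts.city
X1 | 5 | B | bob | 5 | 8 | SF
X1 | 80 | A | dave | 80 | 2 | LA
X1 | 1 | F | dave | 1 | 30 | LA
After WHERE (1 rows):
sales.code | sales.price | sales.tag | sales.owner | depts.price | depts.rank | depts.city
X1 | 1 | F | dave | 1 | 30 | LA
After SELECT (1 rows):
sales.tag
F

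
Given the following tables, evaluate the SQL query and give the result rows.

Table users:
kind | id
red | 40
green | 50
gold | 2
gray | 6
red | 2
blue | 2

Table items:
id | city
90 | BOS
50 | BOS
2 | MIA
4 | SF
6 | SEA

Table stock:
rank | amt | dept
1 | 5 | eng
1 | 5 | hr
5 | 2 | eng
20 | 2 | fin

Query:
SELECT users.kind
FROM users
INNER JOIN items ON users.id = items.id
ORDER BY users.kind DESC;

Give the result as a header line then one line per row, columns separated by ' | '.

After JOIN items (5 rows):
users.kind | users.id | items.id | items.city
green | 50 | 50 | BOS
gold | 2 | 2 | MIA
gray | 6 | 6 | SEA
red | 2 | 2 | MIA
blue | 2 | 2 | MIA
After SELECT (5 rows):
users.kind
green
gold
gray
red
blue
After ORDER BY (5 rows):
users.kind
red
green
gray
gold
blue

== RESULT ==
users.kind
red
green
gray
gold
blue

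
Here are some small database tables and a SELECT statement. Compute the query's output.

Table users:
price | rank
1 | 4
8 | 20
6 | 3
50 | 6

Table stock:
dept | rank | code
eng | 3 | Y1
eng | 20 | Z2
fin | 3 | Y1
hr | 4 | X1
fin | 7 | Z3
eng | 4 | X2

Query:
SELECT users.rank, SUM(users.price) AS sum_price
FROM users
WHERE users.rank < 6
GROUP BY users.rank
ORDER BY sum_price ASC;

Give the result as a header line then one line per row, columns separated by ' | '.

== RESULT ==
users.rank | sum_price
4 | 1
3 | 6

Derivation:
After WHERE (2 rows):
users.price | users.rank
1 | 4
6 | 3
After GROUP BY (2 rows):
users.rank | sum_price
4 | 1
3 | 6
After ORDER BY (2 rows):
users.rank | sum_price
4 | 1
3 | 6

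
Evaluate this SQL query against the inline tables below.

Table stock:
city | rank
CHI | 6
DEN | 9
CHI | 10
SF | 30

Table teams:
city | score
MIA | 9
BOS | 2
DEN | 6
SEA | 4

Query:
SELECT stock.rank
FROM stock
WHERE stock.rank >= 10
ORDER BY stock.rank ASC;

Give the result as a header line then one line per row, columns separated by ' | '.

After WHERE (2 rows):
stock.city | stock.rank
CHI | 10
SF | 30
After SELECT (2 rows):
stock.rank
10
30
After ORDER BY (2 rows):
stock.rank
10
30

== RESULT ==
stock.rank
10
30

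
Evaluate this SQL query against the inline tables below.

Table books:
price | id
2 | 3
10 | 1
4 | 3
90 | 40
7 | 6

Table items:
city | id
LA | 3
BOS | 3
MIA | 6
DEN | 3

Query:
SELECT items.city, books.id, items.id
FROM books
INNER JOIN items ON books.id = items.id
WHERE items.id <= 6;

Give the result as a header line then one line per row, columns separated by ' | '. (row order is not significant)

After JOIN items (7 rows):
books.price | books.id | items.city | items.id
2 | 3 | LA | 3
2 | 3 | BOS | 3
2 | 3 | DEN | 3
4 | 3 | LA | 3
4 | 3 | BOS | 3
4 | 3 | DEN | 3
7 | 6 | MIA | 6
After WHERE (7 rows):
books.price | books.id | items.city | items.id
2 | 3 | LA | 3
2 | 3 | BOS | 3
2 | 3 | DEN | 3
4 | 3 | LA | 3
4 | 3 | BOS | 3
4 | 3 | DEN | 3
7 | 6 | MIA | 6
After SELECT (7 rows):
items.city | books.id | items.id
LA | 3 | 3
BOS | 3 | 3
DEN | 3 | 3
LA | 3 | 3
BOS | 3 | 3
DEN | 3 | 3
MIA | 6 | 6

== RESULT ==
items.city | books.id | items.id
LA | 3 | 3
BOS | 3 | 3
DEN | 3 | 3
LA | 3 | 3
BOS | 3 | 3
DEN | 3 | 3
MIA | 6 | 6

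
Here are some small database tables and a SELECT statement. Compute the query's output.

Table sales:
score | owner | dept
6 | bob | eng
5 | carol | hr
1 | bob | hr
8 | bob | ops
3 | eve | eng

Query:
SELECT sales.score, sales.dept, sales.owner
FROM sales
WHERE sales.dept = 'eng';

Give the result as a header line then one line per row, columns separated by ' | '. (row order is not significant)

After WHERE (2 rows):
sales.score | sales.owner | sales.dept
6 | bob | eng
3 | eve | eng
After SELECT (2 rows):
sales.score | sales.dept | sales.owner
6 | eng | bob
3 | eng | eve

== RESULT ==
sales.score | sales.dept | sales.owner
6 | eng | bob
3 | eng | eve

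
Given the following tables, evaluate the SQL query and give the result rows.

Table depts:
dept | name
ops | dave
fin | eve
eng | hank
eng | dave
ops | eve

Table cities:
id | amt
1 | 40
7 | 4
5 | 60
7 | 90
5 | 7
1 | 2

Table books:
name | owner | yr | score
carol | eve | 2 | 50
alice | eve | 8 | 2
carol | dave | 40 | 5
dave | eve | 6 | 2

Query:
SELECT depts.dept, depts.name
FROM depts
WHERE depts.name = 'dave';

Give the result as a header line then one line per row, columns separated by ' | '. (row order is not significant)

After WHERE (2 rows):
depts.dept | depts.name
ops | dave
eng | dave
After SELECT (2 rows):
depts.dept | depts.name
ops | dave
eng | dave

== RESULT ==
depts.dept | depts.name
ops | dave
eng | dave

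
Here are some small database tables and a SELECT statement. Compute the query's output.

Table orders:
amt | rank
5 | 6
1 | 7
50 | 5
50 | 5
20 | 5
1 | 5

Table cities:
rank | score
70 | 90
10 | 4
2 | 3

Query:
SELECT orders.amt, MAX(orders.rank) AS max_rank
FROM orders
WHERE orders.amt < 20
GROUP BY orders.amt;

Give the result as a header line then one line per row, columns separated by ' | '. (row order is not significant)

== RESULT ==
orders.amt | max_rank
5 | 6
1 | 7

Derivation:
After WHERE (3 rows):
orders.amt | orders.rank
5 | 6
1 | 7
1 | 5
After GROUP BY (2 rows):
orders.amt | max_rank
5 | 6
1 | 7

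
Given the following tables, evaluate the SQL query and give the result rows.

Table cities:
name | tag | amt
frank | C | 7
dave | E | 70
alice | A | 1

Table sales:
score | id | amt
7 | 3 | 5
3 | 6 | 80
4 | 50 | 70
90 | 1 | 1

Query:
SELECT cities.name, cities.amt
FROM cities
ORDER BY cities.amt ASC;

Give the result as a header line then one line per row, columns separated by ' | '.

== RESULT ==
cities.name | cities.amt
alice | 1
frank | 7
dave | 70

Derivation:
After SELECT (3 rows):
cities.name | cities.amt
frank | 7
dave | 70
alice | 1
After ORDER BY (3 rows):
cities.name | cities.amt
alice | 1
frank | 7
dave | 70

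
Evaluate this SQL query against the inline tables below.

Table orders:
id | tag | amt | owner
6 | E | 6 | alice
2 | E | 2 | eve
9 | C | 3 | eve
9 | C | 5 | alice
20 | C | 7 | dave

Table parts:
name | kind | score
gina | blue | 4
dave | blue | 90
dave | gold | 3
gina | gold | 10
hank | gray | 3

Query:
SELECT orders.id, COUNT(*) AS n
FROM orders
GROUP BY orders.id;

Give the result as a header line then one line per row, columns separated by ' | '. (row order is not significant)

After GROUP BY (4 rows):
orders.id | n
6 | 1
2 | 1
9 | 2
20 | 1

== RESULT ==
orders.id | n
6 | 1
2 | 1
9 | 2
20 | 1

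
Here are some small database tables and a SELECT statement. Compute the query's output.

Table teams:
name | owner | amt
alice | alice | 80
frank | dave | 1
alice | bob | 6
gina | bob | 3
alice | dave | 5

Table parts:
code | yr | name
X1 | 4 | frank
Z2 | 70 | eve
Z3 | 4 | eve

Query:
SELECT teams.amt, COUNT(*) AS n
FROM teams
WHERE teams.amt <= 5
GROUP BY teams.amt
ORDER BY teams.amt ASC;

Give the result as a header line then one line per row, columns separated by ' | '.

After WHERE (3 rows):
teams.name | teams.owner | teams.amt
frank | dave | 1
gina | bob | 3
alice | dave | 5
After GROUP BY (3 rows):
teams.amt | n
1 | 1
3 | 1
5 | 1
After ORDER BY (3 rows):
teams.amt | n
1 | 1
3 | 1
5 | 1

== RESULT ==
teams.amt | n
1 | 1
3 | 1
5 | 1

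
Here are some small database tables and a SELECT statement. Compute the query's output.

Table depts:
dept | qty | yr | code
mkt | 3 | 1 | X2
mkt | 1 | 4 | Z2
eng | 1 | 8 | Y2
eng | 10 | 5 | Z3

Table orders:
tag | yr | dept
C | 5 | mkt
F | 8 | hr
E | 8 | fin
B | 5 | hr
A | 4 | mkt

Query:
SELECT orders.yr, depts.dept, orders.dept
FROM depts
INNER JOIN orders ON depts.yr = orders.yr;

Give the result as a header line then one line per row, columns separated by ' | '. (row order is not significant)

After JOIN orders (5 rows):
depts.dept | depts.qty | depts.yr | depts.code | orders.tag | orders.yr | orders.dept
mkt | 1 | 4 | Z2 | A | 4 | mkt
eng | 1 | 8 | Y2 | F | 8 | hr
eng | 1 | 8 | Y2 | E | 8 | fin
eng | 10 | 5 | Z3 | C | 5 | mkt
eng | 10 | 5 | Z3 | B | 5 | hr
After SELECT (5 rows):
orders.yr | depts.dept | orders.dept
4 | mkt | mkt
8 | eng | hr
8 | eng | fin
5 | eng | mkt
5 | eng | hr

== RESULT ==
orders.yr | depts.dept | orders.dept
4 | mkt | mkt
8 | eng | hr
8 | eng | fin
5 | eng | mkt
5 | eng | hr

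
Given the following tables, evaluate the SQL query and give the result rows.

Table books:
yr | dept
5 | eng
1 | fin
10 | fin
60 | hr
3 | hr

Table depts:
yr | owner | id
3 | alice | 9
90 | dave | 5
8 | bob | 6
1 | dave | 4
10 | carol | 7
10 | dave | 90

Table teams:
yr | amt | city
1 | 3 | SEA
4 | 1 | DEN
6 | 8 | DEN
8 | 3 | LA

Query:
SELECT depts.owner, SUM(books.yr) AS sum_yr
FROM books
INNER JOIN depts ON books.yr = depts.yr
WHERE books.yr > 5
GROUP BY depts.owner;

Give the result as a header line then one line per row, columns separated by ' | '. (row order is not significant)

After JOIN depts (4 rows):
books.yr | books.dept | depts.yr | depts.owner | depts.id
1 | fin | 1 | dave | 4
10 | fin | 10 | carol | 7
10 | fin | 10 | dave | 90
3 | hr | 3 | alice | 9
After WHERE (2 rows):
books.yr | books.dept | depts.yr | depts.owner | depts.id
10 | fin | 10 | carol | 7
10 | fin | 10 | dave | 90
After GROUP BY (2 rows):
depts.owner | sum_yr
carol | 10
dave | 10

== RESULT ==
depts.owner | sum_yr
carol | 10
dave | 10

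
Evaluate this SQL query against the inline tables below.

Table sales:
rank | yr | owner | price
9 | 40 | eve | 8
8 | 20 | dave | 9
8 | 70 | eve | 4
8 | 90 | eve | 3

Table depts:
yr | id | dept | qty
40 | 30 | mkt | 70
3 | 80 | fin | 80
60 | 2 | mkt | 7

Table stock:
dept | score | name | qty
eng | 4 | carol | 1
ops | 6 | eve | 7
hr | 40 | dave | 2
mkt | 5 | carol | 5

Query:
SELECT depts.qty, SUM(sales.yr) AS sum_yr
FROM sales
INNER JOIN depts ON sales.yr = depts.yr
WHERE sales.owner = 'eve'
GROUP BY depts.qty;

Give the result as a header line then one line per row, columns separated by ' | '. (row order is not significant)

After JOIN depts (1 rows):
sales.rank | sales.yr | sales.owner | sales.price | depts.yr | depts.id | depts.dept | depts.qty
9 | 40 | eve | 8 | 40 | 30 | mkt | 70
After WHERE (1 rows):
sales.rank | sales.yr | sales.owner | sales.price | depts.yr | depts.id | depts.dept | depts.qty
9 | 40 | eve | 8 | 40 | 30 | mkt | 70
After GROUP BY (1 rows):
depts.qty | sum_yr
70 | 40

== RESULT ==
depts.qty | sum_yr
70 | 40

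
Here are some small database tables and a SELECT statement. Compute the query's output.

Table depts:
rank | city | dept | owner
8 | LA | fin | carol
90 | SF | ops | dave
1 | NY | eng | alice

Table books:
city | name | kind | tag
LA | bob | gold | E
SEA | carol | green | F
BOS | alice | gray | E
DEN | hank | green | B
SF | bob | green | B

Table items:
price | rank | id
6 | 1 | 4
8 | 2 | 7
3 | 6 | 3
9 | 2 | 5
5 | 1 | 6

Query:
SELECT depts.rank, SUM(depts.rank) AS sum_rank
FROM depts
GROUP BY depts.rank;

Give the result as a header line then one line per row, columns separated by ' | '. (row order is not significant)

After GROUP BY (3 rows):
depts.rank | sum_rank
8 | 8
90 | 90
1 | 1

== RESULT ==
depts.rank | sum_rank
8 | 8
90 | 90
1 | 1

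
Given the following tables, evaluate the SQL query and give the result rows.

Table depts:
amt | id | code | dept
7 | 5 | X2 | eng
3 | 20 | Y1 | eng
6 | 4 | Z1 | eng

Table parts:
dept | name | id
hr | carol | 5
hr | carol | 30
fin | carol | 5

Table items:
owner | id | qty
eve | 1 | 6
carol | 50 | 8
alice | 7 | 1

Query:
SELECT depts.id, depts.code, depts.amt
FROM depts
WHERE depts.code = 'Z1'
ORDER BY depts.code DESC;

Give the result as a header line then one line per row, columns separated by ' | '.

== RESULT ==
depts.id | depts.code | depts.amt
4 | Z1 | 6

Derivation:
After WHERE (1 rows):
depts.amt | depts.id | depts.code | depts.dept
6 | 4 | Z1 | eng
After SELECT (1 rows):
depts.id | depts.code | depts.amt
4 | Z1 | 6
After ORDER BY (1 rows):
depts.id | depts.code | depts.amt
4 | Z1 | 6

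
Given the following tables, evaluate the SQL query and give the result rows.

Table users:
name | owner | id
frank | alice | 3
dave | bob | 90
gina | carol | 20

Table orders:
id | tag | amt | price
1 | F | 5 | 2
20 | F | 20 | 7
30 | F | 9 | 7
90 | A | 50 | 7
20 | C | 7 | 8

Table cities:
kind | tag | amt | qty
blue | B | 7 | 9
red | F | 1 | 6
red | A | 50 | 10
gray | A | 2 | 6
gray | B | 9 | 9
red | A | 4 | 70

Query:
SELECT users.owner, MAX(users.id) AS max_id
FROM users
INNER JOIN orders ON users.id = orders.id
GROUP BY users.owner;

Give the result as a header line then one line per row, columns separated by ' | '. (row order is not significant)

After JOIN orders (3 rows):
users.name | users.owner | users.id | orders.id | orders.tag | orders.amt | orders.price
dave | bob | 90 | 90 | A | 50 | 7
gina | carol | 20 | 20 | F | 20 | 7
gina | carol | 20 | 20 | C | 7 | 8
After GROUP BY (2 rows):
users.owner | max_id
bob | 90
carol | 20

== RESULT ==
users.owner | max_id
bob | 90
carol | 20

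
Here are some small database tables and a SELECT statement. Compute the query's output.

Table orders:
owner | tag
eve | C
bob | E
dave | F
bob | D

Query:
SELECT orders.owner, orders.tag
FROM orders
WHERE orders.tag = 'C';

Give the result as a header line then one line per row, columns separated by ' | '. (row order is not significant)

== RESULT ==
orders.owner | orders.tag
eve | C

Derivation:
After WHERE (1 rows):
orders.owner | orders.tag
eve | C
After SELECT (1 rows):
orders.owner | orders.tag
eve | C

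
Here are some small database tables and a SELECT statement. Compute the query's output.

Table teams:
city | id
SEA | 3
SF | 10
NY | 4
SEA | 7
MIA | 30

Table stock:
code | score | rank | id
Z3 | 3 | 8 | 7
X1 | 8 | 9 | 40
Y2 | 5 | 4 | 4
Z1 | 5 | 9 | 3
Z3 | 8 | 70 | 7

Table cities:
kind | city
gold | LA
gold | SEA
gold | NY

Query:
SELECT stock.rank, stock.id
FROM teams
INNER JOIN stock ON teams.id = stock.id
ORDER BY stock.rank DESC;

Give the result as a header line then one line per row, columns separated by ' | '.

== RESULT ==
stock.rank | stock.id
70 | 7
9 | 3
8 | 7
4 | 4

Derivation:
After JOIN stock (4 rows):
teams.city | teams.id | stock.code | stock.score | stock.rank | stock.id
SEA | 3 | Z1 | 5 | 9 | 3
NY | 4 | Y2 | 5 | 4 | 4
SEA | 7 | Z3 | 3 | 8 | 7
SEA | 7 | Z3 | 8 | 70 | 7
After SELECT (4 rows):
stock.rank | stock.id
9 | 3
4 | 4
8 | 7
70 | 7
After ORDER BY (4 rows):
stock.rank | stock.id
70 | 7
9 | 3
8 | 7
4 | 4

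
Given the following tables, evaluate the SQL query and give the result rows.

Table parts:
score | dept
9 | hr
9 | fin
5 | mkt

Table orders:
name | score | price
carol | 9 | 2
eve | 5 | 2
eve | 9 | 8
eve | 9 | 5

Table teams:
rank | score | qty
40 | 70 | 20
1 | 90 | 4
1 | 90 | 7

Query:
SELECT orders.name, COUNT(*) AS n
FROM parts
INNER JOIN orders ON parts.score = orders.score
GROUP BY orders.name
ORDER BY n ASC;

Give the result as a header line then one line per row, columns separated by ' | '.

== RESULT ==
orders.name | n
carol | 2
eve | 5

Derivation:
After JOIN orders (7 rows):
parts.score | parts.dept | orders.name | orders.score | orders.price
9 | hr | carol | 9 | 2
9 | hr | eve | 9 | 8
9 | hr | eve | 9 | 5
9 | fin | carol | 9 | 2
9 | fin | eve | 9 | 8
9 | fin | eve | 9 | 5
5 | mkt | eve | 5 | 2
After GROUP BY (2 rows):
orders.name | n
carol | 2
eve | 5
After ORDER BY (2 rows):
orders.name | n
carol | 2
eve | 5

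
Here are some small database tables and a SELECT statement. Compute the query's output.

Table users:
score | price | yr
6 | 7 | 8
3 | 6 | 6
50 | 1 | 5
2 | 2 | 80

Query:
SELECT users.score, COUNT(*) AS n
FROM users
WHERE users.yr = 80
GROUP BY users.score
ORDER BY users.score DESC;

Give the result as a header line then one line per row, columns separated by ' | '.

After WHERE (1 rows):
users.score | users.price | users.yr
2 | 2 | 80
After GROUP BY (1 rows):
users.score | n
2 | 1
After ORDER BY (1 rows):
users.score | n
2 | 1

== RESULT ==
users.score | n
2 | 1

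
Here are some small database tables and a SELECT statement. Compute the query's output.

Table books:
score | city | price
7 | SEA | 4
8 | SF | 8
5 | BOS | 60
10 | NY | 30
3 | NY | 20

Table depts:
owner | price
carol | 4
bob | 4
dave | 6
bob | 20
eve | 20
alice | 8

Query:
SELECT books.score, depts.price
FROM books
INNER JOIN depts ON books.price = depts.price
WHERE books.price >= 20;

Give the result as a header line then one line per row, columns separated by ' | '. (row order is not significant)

After JOIN depts (5 rows):
books.score | books.city | books.price | depts.owner | depts.price
7 | SEA | 4 | carol | 4
7 | SEA | 4 | bob | 4
8 | SF | 8 | alice | 8
3 | NY | 20 | bob | 20
3 | NY | 20 | eve | 20
After WHERE (2 rows):
books.score | books.city | books.price | depts.owner | depts.price
3 | NY | 20 | bob | 20
3 | NY | 20 | eve | 20
After SELECT (2 rows):
books.score | depts.price
3 | 20
3 | 20

== RESULT ==
books.score | depts.price
3 | 20
3 | 20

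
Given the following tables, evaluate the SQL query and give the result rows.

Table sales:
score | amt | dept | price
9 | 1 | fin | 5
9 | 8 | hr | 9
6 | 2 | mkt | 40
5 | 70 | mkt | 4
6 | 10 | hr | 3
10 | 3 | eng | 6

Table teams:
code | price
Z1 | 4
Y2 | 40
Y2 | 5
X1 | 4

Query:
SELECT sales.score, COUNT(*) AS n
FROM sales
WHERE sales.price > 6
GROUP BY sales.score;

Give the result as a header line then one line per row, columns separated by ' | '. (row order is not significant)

After WHERE (2 rows):
sales.score | sales.amt | sales.dept | sales.price
9 | 8 | hr | 9
6 | 2 | mkt | 40
After GROUP BY (2 rows):
sales.score | n
9 | 1
6 | 1

== RESULT ==
sales.score | n
9 | 1
6 | 1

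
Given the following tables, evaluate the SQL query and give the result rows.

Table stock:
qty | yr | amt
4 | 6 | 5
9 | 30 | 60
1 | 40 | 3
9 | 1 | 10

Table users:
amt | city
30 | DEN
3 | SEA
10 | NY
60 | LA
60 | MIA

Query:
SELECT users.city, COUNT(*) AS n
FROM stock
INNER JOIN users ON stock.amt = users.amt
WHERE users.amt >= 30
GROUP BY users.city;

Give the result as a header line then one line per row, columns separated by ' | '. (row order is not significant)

== RESULT ==
users.city | n
LA | 1
MIA | 1

Derivation:
After JOIN users (4 rows):
stock.qty | stock.yr | stock.amt | users.amt | users.city
9 | 30 | 60 | 60 | LA
9 | 30 | 60 | 60 | MIA
1 | 40 | 3 | 3 | SEA
9 | 1 | 10 | 10 | NY
After WHERE (2 rows):
stock.qty | stock.yr | stock.amt | users.amt | users.city
9 | 30 | 60 | 60 | LA
9 | 30 | 60 | 60 | MIA
After GROUP BY (2 rows):
users.city | n
LA | 1
MIA | 1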